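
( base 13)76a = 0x4F7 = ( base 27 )1k2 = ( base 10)1271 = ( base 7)3464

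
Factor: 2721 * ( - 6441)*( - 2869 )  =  3^2 * 19^2*113^1 * 151^1 * 907^1 = 50281982109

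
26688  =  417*64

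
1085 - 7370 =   -  6285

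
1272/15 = 424/5 = 84.80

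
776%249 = 29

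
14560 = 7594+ 6966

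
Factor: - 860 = - 2^2*5^1 * 43^1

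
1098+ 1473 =2571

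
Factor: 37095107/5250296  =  2^( - 3)*7^3*41^( - 1)*83^1 * 1303^1*16007^( - 1)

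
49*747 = 36603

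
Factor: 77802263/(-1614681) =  - 3^( - 3 )*7^1 * 11^1*79^(- 1 )*757^(- 1 ) * 1010419^1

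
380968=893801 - 512833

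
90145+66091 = 156236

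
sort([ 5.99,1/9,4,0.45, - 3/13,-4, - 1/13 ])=[  -  4, - 3/13, - 1/13,1/9 , 0.45 , 4,5.99]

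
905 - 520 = 385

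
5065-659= 4406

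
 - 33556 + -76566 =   -  110122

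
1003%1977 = 1003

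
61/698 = 61/698 = 0.09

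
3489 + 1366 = 4855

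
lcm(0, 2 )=0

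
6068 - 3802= 2266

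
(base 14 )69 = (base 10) 93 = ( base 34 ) 2p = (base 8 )135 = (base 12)79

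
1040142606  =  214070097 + 826072509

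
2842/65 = 2842/65 = 43.72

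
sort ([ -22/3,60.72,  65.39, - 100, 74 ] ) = [ - 100, - 22/3, 60.72, 65.39,74]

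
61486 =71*866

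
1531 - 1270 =261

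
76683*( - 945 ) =  -  72465435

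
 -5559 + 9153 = 3594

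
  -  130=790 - 920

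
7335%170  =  25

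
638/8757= 638/8757=0.07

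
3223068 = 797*4044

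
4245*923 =3918135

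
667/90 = 667/90 = 7.41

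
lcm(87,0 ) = 0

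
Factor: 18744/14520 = 71/55 = 5^( - 1) * 11^ (-1 )*71^1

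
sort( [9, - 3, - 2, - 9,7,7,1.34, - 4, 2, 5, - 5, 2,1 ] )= [ - 9, - 5, - 4, - 3, - 2,1, 1.34,2,2,5,7,  7,9 ] 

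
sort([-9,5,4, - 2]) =[  -  9 , - 2, 4, 5]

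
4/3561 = 4/3561 = 0.00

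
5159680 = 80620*64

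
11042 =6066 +4976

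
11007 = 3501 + 7506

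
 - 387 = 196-583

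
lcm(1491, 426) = 2982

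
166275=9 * 18475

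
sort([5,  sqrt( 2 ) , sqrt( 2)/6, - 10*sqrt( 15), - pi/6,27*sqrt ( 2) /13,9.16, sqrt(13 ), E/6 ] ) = [ - 10*sqrt( 15), - pi/6, sqrt( 2)/6,E/6,sqrt( 2),27*sqrt(2)/13,sqrt(13), 5,9.16 ] 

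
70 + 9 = 79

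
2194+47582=49776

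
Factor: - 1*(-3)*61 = 183 =3^1*61^1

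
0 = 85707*0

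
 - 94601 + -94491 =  -189092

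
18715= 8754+9961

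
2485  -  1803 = 682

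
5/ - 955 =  - 1/191 = -0.01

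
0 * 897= 0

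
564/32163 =188/10721 = 0.02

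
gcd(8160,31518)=102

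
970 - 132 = 838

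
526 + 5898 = 6424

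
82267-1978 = 80289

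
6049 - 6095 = -46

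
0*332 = 0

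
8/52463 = 8/52463  =  0.00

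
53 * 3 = 159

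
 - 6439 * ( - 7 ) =45073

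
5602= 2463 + 3139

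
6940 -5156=1784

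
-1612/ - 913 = 1+699/913 =1.77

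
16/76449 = 16/76449 = 0.00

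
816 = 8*102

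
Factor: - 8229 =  -3^1*13^1 * 211^1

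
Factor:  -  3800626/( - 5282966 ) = 13^( - 1 )*61^ ( - 1) * 3331^( -1)*1900313^1 = 1900313/2641483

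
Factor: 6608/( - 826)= - 2^3 = -8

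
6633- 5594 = 1039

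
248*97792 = 24252416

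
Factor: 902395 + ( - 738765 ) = 2^1*5^1*16363^1 = 163630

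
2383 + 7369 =9752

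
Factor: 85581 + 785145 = 870726  =  2^1*3^1*145121^1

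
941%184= 21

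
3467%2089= 1378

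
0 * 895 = 0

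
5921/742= 5921/742 = 7.98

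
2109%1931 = 178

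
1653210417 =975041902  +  678168515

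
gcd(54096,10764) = 276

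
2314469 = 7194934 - 4880465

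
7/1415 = 7/1415 = 0.00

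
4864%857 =579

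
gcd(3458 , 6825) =91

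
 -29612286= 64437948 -94050234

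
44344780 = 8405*5276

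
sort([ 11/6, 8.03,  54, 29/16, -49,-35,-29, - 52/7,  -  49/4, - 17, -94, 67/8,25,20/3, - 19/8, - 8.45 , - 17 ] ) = [  -  94,-49,-35,  -  29,  -  17, - 17, - 49/4, -8.45, - 52/7, - 19/8,29/16 , 11/6,  20/3,8.03, 67/8,  25, 54] 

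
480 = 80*6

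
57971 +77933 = 135904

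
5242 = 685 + 4557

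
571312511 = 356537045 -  - 214775466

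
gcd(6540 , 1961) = 1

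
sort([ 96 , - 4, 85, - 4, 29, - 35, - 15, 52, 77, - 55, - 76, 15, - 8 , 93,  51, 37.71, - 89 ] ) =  [-89,-76, - 55,-35,-15, - 8, - 4,-4, 15,29, 37.71, 51,52, 77, 85,93,96]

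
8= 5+3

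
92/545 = 92/545= 0.17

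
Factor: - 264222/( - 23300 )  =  2^( - 1)*3^4*5^(- 2)*7^1= 567/50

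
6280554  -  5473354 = 807200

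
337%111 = 4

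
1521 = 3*507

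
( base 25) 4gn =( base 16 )B6B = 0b101101101011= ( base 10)2923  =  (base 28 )3KB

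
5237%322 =85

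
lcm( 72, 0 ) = 0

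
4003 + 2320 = 6323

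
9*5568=50112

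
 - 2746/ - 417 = 6+244/417  =  6.59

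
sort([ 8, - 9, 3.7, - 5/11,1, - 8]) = [ - 9 , - 8,-5/11, 1,3.7, 8]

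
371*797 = 295687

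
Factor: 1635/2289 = 5/7 = 5^1*7^( - 1 )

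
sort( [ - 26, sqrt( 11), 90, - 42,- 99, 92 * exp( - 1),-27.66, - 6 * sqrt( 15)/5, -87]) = [ - 99, - 87, - 42,-27.66, -26, - 6*sqrt(15 ) /5,  sqrt( 11) , 92*exp( - 1), 90] 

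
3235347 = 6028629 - 2793282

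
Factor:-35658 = -2^1 * 3^2*7^1*283^1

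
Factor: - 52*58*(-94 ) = 2^4* 13^1*29^1*47^1 = 283504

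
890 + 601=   1491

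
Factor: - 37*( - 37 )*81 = 110889 = 3^4*37^2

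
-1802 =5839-7641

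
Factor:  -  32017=-101^1 * 317^1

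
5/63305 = 1/12661 = 0.00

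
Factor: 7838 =2^1*3919^1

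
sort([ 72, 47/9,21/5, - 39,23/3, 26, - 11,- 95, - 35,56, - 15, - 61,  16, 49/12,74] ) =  [ - 95, - 61, - 39, - 35, - 15,  -  11,49/12,21/5,47/9,23/3,16,26 , 56, 72,74]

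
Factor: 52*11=572 = 2^2*11^1 * 13^1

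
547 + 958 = 1505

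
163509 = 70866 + 92643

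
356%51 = 50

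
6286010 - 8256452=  - 1970442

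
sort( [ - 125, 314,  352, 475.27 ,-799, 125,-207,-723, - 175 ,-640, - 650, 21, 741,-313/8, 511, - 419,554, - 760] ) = [ - 799,-760,-723,-650 , - 640,-419, - 207, - 175, - 125, - 313/8, 21, 125 , 314,352, 475.27, 511,  554, 741]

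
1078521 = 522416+556105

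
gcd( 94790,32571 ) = 1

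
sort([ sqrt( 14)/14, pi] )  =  [ sqrt( 14)/14 , pi ] 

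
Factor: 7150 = 2^1*5^2*11^1*13^1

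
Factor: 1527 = 3^1*509^1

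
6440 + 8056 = 14496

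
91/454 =91/454 = 0.20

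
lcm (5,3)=15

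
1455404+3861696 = 5317100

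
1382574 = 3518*393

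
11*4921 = 54131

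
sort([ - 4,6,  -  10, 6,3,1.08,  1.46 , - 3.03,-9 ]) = [ - 10 , - 9, - 4, - 3.03,1.08 , 1.46,3,6,6 ] 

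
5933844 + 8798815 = 14732659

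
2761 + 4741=7502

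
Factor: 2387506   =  2^1*11^1 *47^1 *2309^1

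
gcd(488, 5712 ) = 8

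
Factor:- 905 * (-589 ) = 5^1*19^1*31^1*181^1=533045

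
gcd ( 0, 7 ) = 7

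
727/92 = 7 + 83/92 = 7.90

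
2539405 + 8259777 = 10799182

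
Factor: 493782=2^1*3^1 * 17^1  *  47^1*103^1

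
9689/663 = 14 + 407/663 = 14.61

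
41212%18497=4218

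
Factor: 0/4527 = 0^1 = 0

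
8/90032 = 1/11254 = 0.00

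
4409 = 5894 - 1485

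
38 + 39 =77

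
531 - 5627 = -5096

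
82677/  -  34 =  - 2432 + 11/34 = - 2431.68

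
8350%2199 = 1753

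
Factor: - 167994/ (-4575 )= 2^1*3^3 *5^ ( - 2)*17^1= 918/25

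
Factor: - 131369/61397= -179^(-1)*383^1 = - 383/179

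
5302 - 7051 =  - 1749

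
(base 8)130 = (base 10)88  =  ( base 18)4G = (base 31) 2q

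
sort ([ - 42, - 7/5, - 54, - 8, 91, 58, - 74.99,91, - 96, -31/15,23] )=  [ - 96, - 74.99, - 54, - 42,-8, -31/15, - 7/5,23,58, 91,91] 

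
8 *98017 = 784136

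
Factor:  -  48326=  - 2^1*73^1*331^1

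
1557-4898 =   -  3341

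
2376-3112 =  - 736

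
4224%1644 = 936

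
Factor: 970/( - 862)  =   - 5^1*97^1*431^( -1)=- 485/431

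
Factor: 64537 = 11^1*5867^1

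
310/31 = 10 = 10.00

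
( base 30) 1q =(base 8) 70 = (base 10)56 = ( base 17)35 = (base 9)62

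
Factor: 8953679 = 7^1*17^1*67^1*1123^1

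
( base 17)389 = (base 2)1111110100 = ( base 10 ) 1012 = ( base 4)33310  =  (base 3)1101111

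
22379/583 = 22379/583 = 38.39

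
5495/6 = 915 + 5/6 = 915.83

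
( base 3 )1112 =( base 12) 35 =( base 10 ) 41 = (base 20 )21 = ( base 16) 29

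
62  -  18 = 44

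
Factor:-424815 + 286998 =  - 137817 = - 3^2*15313^1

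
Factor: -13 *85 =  - 5^1*13^1*17^1 = -1105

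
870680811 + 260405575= 1131086386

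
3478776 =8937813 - 5459037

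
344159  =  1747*197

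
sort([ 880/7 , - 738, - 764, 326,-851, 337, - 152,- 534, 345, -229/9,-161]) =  [  -  851, - 764, - 738,  -  534, -161 , - 152,- 229/9,880/7,326, 337,  345]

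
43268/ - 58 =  - 746/1 =- 746.00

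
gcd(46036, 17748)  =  68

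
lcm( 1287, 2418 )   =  79794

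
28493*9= 256437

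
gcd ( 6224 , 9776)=16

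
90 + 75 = 165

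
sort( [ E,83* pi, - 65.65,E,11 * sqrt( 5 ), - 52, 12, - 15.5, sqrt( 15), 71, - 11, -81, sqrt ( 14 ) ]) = [ - 81, - 65.65 , - 52, - 15.5 , - 11,E,E,sqrt(14),sqrt( 15),12,11*sqrt( 5), 71,83*pi]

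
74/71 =1 + 3/71=1.04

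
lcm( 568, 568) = 568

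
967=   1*967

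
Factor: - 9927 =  - 3^2*1103^1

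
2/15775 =2/15775 =0.00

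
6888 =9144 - 2256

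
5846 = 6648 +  - 802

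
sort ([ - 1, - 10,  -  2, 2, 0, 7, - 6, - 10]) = [ - 10, - 10, - 6, - 2 ,- 1  ,  0, 2, 7 ]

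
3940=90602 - 86662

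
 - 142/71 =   -  2 = - 2.00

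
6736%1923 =967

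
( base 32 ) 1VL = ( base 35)1N7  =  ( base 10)2037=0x7F5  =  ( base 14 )a57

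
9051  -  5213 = 3838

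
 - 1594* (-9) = 14346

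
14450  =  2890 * 5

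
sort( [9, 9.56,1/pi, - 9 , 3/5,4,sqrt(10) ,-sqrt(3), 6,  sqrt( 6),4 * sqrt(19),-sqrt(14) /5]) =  [ -9, - sqrt (3), - sqrt(14)/5,  1/pi,3/5, sqrt( 6), sqrt(10),  4, 6,9, 9.56, 4*sqrt( 19)]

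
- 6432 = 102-6534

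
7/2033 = 7/2033  =  0.00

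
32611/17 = 32611/17 =1918.29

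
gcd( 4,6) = 2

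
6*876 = 5256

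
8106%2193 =1527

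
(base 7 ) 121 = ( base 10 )64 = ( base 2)1000000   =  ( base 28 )28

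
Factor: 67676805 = 3^2*5^1*7^1*181^1 * 1187^1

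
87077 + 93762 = 180839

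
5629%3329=2300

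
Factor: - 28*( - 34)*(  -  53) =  - 2^3*7^1*17^1 * 53^1 = - 50456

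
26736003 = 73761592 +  - 47025589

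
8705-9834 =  - 1129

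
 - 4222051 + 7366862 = 3144811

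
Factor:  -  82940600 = -2^3*5^2*414703^1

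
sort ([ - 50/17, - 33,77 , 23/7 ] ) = [ - 33,  -  50/17, 23/7, 77]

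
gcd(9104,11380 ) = 2276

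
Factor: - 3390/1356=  - 2^( - 1)*5^1 = -5/2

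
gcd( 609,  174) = 87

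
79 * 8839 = 698281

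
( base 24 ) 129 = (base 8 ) 1171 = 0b1001111001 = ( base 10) 633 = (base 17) 234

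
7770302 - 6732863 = 1037439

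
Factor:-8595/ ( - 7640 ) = 9/8 = 2^ ( - 3)*3^2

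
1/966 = 1/966= 0.00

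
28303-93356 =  -65053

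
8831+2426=11257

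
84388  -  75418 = 8970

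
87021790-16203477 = 70818313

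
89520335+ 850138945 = 939659280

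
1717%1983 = 1717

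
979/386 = 979/386  =  2.54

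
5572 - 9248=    - 3676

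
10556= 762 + 9794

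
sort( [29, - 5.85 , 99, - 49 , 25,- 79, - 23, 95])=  [ - 79, - 49, - 23, - 5.85,25, 29, 95,99]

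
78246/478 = 39123/239 = 163.69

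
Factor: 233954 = 2^1*7^1*17^1 * 983^1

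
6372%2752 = 868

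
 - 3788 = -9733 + 5945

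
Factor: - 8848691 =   -  113^1*78307^1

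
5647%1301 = 443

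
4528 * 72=326016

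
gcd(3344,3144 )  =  8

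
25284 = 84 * 301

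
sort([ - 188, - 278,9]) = [ - 278, - 188,9]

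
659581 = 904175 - 244594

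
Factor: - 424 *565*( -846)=2^4*3^2*5^1*47^1 * 53^1 * 113^1=   202667760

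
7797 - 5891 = 1906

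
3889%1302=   1285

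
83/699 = 83/699= 0.12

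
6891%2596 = 1699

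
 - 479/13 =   -  37+2/13 = - 36.85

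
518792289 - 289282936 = 229509353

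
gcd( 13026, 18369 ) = 39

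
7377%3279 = 819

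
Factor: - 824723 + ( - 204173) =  - 2^5*11^1*37^1* 79^1 = - 1028896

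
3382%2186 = 1196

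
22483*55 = 1236565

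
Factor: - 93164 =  - 2^2*23291^1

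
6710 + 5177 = 11887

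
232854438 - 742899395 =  - 510044957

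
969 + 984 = 1953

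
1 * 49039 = 49039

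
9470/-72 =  - 132+17/36 = -131.53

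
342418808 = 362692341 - 20273533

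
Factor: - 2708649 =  - 3^2 * 300961^1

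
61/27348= 61/27348 = 0.00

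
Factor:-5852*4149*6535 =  - 2^2* 3^2*5^1*7^1*11^1*19^1 * 461^1* 1307^1= -  158669460180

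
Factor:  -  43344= - 2^4*3^2*7^1 *43^1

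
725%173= 33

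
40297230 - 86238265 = -45941035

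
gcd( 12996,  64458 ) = 18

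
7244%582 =260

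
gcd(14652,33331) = 1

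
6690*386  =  2582340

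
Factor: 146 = 2^1 * 73^1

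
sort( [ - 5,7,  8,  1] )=[- 5 , 1,7,8]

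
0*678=0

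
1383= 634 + 749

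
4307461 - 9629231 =-5321770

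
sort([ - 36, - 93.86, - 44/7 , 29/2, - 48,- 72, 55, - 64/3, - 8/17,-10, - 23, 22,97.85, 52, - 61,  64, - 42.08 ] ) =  [ - 93.86, - 72, - 61, - 48, - 42.08, - 36, - 23, - 64/3, - 10, - 44/7, - 8/17,29/2,  22,52,55,64,  97.85]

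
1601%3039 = 1601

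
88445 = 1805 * 49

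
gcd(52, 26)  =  26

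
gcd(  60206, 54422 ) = 2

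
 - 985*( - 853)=840205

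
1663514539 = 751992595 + 911521944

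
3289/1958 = 1  +  121/178 = 1.68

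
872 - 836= 36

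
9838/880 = 4919/440 = 11.18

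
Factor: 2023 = 7^1*17^2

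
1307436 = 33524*39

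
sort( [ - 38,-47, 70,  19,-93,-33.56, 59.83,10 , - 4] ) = [ - 93, - 47,-38,- 33.56,- 4,  10, 19, 59.83 , 70] 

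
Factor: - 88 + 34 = -2^1*3^3 = - 54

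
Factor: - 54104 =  - 2^3*6763^1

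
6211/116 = 53 + 63/116 = 53.54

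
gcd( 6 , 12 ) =6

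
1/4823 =1/4823 =0.00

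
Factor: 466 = 2^1 * 233^1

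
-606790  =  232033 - 838823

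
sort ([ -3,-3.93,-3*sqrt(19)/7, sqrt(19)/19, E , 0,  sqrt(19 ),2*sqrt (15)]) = [-3.93, - 3,-3  *sqrt(19)/7,  0, sqrt( 19)/19, E, sqrt(19), 2*sqrt( 15)]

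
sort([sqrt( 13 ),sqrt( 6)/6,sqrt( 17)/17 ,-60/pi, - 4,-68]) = [ - 68, - 60/pi, - 4, sqrt( 17 ) /17,  sqrt(6) /6,sqrt( 13)]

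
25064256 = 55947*448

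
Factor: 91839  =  3^1*11^3*23^1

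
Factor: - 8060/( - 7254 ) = 2^1 *3^( - 2 )*5^1 = 10/9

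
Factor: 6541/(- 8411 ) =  - 13^( - 1 )*31^1*211^1*647^(-1 )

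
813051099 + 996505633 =1809556732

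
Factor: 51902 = 2^1*25951^1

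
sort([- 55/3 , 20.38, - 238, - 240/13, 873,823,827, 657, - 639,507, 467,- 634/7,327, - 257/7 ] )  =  [-639,-238, - 634/7 , - 257/7, - 240/13, - 55/3, 20.38, 327, 467, 507,657 , 823,827,873 ] 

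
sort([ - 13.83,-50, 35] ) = [ - 50, - 13.83,35 ]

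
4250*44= 187000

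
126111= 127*993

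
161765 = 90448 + 71317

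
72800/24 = 3033 + 1/3 = 3033.33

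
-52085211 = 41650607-93735818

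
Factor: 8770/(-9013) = -2^1*5^1 * 877^1*9013^( - 1 ) 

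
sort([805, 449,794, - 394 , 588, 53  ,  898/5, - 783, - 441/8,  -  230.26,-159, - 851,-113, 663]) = [ - 851,-783  , - 394, - 230.26, - 159, - 113, - 441/8, 53, 898/5, 449, 588, 663, 794, 805]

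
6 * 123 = 738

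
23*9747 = 224181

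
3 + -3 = 0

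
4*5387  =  21548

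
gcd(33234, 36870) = 6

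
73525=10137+63388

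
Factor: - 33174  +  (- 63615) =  - 96789= -3^1*7^1*11^1*419^1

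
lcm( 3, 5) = 15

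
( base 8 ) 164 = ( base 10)116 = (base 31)3N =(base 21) 5b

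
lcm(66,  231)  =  462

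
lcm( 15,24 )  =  120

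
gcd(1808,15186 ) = 2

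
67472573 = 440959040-373486467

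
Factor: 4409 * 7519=33151271 = 73^1 * 103^1 *4409^1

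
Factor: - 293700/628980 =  - 5^1*89^1*953^( - 1)=- 445/953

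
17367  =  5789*3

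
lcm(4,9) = 36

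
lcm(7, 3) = 21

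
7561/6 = 1260 + 1/6 = 1260.17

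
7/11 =7/11 = 0.64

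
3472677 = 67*51831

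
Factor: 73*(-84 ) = - 2^2*3^1*  7^1*73^1=-6132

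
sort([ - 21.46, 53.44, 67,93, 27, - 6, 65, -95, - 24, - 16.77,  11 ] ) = [ - 95,-24, - 21.46, - 16.77, - 6, 11,  27,53.44, 65, 67,93]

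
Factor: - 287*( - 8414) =2^1*7^2*41^1 *601^1 = 2414818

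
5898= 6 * 983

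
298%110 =78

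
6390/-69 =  - 2130/23 = -  92.61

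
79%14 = 9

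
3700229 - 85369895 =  - 81669666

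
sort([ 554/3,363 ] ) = [ 554/3,363 ]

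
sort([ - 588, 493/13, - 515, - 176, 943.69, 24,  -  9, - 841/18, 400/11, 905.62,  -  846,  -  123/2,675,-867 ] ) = [ - 867,  -  846, - 588, - 515,-176, - 123/2, - 841/18, -9, 24, 400/11,493/13,  675,905.62, 943.69 ] 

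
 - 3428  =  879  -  4307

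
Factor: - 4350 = - 2^1 *3^1*5^2*29^1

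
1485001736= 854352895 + 630648841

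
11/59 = 11/59 = 0.19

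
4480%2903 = 1577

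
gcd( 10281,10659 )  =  3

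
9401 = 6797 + 2604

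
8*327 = 2616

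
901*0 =0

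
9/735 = 3/245 = 0.01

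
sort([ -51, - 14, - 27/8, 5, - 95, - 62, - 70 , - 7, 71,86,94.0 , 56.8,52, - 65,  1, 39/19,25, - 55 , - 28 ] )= [ - 95 , - 70, - 65,-62, - 55, - 51 , - 28, - 14, -7,  -  27/8, 1, 39/19, 5, 25, 52,56.8, 71, 86 , 94.0 ] 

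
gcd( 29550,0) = 29550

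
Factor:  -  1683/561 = -3 = - 3^1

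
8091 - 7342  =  749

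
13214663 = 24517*539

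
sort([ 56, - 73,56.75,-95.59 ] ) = [ - 95.59, - 73,  56,  56.75]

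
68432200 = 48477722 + 19954478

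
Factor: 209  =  11^1*19^1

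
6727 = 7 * 961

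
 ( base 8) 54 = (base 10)44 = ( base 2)101100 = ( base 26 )1I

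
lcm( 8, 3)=24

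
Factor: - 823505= -5^1*164701^1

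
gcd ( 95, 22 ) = 1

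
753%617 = 136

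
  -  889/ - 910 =127/130  =  0.98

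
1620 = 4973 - 3353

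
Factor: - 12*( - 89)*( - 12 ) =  - 12816= - 2^4*3^2 *89^1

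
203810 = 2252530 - 2048720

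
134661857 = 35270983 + 99390874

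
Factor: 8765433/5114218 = 2^( - 1 )*3^2*211^(-1)*229^1*4253^1  *  12119^( - 1) 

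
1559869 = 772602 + 787267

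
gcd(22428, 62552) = 28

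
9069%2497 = 1578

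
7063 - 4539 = 2524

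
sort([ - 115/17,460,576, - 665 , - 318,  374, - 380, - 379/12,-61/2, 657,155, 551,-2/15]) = [ - 665,  -  380,  -  318,-379/12 , - 61/2,-115/17, - 2/15, 155 , 374,460, 551, 576, 657 ]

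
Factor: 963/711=107/79 = 79^( - 1 )*107^1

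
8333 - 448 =7885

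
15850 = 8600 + 7250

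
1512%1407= 105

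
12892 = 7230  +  5662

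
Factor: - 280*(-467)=2^3*5^1*7^1*467^1 = 130760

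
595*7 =4165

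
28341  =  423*67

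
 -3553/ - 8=444+1/8= 444.12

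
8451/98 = 86 + 23/98 =86.23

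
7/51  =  7/51 = 0.14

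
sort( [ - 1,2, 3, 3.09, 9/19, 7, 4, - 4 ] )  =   [ - 4, - 1,9/19,2,3, 3.09,  4, 7]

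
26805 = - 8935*(-3)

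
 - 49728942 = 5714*( - 8703)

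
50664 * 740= 37491360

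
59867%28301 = 3265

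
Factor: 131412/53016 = 233/94=2^ ( - 1)*47^( - 1)*233^1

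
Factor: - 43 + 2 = - 41 = - 41^1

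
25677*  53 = 1360881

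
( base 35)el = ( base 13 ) 304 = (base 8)777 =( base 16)1FF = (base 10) 511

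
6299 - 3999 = 2300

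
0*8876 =0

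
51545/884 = 58 + 21/68 = 58.31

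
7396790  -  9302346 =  - 1905556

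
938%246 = 200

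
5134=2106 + 3028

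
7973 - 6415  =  1558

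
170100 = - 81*( - 2100) 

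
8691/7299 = 1 + 464/2433=1.19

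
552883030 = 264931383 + 287951647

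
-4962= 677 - 5639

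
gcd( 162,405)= 81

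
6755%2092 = 479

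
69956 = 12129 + 57827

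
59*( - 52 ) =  -3068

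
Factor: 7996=2^2*1999^1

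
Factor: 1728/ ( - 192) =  - 9 = - 3^2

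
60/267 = 20/89 = 0.22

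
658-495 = 163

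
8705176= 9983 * 872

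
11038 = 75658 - 64620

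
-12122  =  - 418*29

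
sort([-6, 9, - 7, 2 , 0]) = [ - 7,-6, 0, 2,9 ] 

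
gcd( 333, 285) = 3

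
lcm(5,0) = 0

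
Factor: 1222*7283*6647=2^1*13^1*17^2*23^1 * 47^1*7283^1 = 59157143422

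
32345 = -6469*(-5 )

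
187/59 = 3 + 10/59 = 3.17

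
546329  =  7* 78047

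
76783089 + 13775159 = 90558248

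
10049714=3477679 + 6572035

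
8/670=4/335 =0.01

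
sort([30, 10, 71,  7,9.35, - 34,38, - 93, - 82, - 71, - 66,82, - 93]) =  [ - 93, - 93, - 82,  -  71, - 66, - 34,7,9.35, 10,30, 38,71,82]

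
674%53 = 38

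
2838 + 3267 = 6105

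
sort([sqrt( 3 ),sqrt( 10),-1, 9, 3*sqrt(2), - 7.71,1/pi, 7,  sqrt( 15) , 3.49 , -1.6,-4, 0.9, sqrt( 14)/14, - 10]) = [ - 10, - 7.71, - 4, - 1.6, - 1,sqrt( 14 ) /14, 1/pi, 0.9, sqrt( 3), sqrt ( 10), 3.49, sqrt(15 ),  3  *sqrt (2),  7,9] 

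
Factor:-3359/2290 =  - 2^( - 1)*5^( - 1 )*229^( - 1) * 3359^1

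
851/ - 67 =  - 13+ 20/67 = - 12.70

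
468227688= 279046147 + 189181541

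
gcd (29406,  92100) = 6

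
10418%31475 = 10418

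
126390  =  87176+39214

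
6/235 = 6/235 = 0.03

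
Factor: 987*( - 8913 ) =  - 3^2*7^1*47^1*2971^1 = - 8797131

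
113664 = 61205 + 52459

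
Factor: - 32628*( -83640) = 2729005920 = 2^5*3^2*5^1*17^1*41^1*2719^1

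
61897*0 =0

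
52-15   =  37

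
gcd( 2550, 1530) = 510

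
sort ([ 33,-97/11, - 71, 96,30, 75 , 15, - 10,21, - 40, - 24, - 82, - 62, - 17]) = [ - 82,  -  71, - 62, - 40,-24 , - 17, - 10,-97/11,15, 21, 30,33,  75, 96 ] 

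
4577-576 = 4001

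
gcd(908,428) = 4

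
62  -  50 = 12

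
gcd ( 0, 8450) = 8450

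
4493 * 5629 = 25291097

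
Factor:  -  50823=- 3^2 *5647^1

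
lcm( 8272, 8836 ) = 388784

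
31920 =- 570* (-56) 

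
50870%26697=24173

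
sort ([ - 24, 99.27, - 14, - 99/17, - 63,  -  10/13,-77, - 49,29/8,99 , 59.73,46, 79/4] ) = [ - 77, - 63,-49,- 24, - 14 , - 99/17, - 10/13, 29/8, 79/4, 46,  59.73, 99 , 99.27]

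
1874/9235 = 1874/9235 = 0.20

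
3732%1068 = 528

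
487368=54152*9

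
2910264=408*7133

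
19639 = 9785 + 9854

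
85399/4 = 85399/4 = 21349.75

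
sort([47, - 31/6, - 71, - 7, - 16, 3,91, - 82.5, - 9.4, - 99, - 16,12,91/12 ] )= [ - 99 , - 82.5, - 71,- 16, - 16,-9.4, - 7,-31/6, 3, 91/12, 12, 47,91] 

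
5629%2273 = 1083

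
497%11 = 2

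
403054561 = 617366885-214312324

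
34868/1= 34868 = 34868.00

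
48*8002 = 384096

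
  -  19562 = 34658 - 54220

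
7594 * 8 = 60752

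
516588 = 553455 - 36867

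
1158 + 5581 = 6739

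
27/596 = 27/596 = 0.05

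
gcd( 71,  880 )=1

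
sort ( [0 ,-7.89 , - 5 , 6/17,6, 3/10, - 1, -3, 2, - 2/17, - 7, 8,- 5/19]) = [ - 7.89 ,-7 , - 5,-3,-1,-5/19,  -  2/17 , 0,3/10, 6/17, 2, 6 , 8]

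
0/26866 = 0  =  0.00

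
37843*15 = 567645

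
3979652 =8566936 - 4587284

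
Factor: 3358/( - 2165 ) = -2^1 * 5^( - 1) * 23^1*73^1 * 433^ ( - 1)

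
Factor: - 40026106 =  -2^1*20013053^1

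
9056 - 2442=6614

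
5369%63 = 14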